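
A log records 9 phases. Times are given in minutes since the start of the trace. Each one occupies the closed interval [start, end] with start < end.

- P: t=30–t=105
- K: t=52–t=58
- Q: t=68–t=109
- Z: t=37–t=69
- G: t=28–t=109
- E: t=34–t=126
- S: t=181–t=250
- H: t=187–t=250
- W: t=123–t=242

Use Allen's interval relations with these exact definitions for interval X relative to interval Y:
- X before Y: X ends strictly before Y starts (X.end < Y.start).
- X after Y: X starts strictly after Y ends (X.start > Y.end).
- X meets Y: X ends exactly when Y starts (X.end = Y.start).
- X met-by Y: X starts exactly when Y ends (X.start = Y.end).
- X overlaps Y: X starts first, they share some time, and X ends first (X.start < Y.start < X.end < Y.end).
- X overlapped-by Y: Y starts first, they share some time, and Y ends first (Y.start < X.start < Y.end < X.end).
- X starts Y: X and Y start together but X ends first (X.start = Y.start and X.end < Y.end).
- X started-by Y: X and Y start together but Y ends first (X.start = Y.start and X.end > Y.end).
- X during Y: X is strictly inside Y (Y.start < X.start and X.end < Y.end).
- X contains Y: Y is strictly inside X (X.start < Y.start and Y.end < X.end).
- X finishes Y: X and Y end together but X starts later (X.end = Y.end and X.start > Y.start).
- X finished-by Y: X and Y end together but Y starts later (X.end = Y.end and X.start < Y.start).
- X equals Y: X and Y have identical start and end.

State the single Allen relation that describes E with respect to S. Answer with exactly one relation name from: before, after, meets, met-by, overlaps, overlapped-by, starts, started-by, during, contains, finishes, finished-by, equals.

E = [t=34, t=126]; S = [t=181, t=250].
Compare endpoints: E.start < S.start, E.start < S.end, E.end < S.start, E.end < S.end.
That pattern is 'before'.

before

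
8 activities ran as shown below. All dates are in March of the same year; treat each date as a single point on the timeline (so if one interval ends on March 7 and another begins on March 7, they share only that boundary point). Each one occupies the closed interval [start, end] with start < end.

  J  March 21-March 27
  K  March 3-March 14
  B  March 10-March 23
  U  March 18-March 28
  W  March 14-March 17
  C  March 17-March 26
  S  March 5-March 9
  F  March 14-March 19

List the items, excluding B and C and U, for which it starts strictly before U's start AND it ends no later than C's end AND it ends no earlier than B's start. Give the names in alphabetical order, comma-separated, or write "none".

Conditions: its start is strictly before U's start (X.start < March 18) AND its end is no later than C's end (X.end <= March 26) AND its end is no earlier than B's start (X.end >= March 10).
F: start March 14 < March 18? ✓; end March 19 <= March 26? ✓; end March 19 >= March 10? ✓ → yes.
J: start March 21 < March 18? ✗; end March 27 <= March 26? ✗; end March 27 >= March 10? ✓ → no.
K: start March 3 < March 18? ✓; end March 14 <= March 26? ✓; end March 14 >= March 10? ✓ → yes.
S: start March 5 < March 18? ✓; end March 9 <= March 26? ✓; end March 9 >= March 10? ✗ → no.
W: start March 14 < March 18? ✓; end March 17 <= March 26? ✓; end March 17 >= March 10? ✓ → yes.
Result: F, K, W.

F, K, W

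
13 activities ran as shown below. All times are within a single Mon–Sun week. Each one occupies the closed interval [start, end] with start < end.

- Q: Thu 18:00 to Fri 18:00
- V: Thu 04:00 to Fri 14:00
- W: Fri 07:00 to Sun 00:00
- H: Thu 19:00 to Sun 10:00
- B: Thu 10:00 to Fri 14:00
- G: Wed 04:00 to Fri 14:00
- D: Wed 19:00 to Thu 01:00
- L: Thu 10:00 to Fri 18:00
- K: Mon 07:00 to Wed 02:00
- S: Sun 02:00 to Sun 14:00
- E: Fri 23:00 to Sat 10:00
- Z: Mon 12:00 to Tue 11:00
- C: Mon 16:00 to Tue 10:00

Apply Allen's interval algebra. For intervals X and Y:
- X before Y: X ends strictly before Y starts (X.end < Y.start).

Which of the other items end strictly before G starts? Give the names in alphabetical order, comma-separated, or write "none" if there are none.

Target G = [Wed 04:00, Fri 14:00].
B [Thu 10:00, Fri 14:00] → finishes → no.
C [Mon 16:00, Tue 10:00] → before → yes.
D [Wed 19:00, Thu 01:00] → during → no.
E [Fri 23:00, Sat 10:00] → after → no.
H [Thu 19:00, Sun 10:00] → overlapped-by → no.
K [Mon 07:00, Wed 02:00] → before → yes.
L [Thu 10:00, Fri 18:00] → overlapped-by → no.
Q [Thu 18:00, Fri 18:00] → overlapped-by → no.
S [Sun 02:00, Sun 14:00] → after → no.
V [Thu 04:00, Fri 14:00] → finishes → no.
W [Fri 07:00, Sun 00:00] → overlapped-by → no.
Z [Mon 12:00, Tue 11:00] → before → yes.
Result: C, K, Z.

C, K, Z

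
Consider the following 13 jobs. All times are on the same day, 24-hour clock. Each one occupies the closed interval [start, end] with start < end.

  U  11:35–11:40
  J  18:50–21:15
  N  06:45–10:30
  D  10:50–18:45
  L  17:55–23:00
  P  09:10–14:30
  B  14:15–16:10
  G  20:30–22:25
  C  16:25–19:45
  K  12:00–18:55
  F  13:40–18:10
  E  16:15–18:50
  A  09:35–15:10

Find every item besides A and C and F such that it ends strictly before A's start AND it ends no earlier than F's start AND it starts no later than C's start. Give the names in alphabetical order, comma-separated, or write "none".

none

Conditions: its end is strictly before A's start (X.end < 09:35) AND its end is no earlier than F's start (X.end >= 13:40) AND its start is no later than C's start (X.start <= 16:25).
B: end 16:10 < 09:35? ✗; end 16:10 >= 13:40? ✓; start 14:15 <= 16:25? ✓ → no.
D: end 18:45 < 09:35? ✗; end 18:45 >= 13:40? ✓; start 10:50 <= 16:25? ✓ → no.
E: end 18:50 < 09:35? ✗; end 18:50 >= 13:40? ✓; start 16:15 <= 16:25? ✓ → no.
G: end 22:25 < 09:35? ✗; end 22:25 >= 13:40? ✓; start 20:30 <= 16:25? ✗ → no.
J: end 21:15 < 09:35? ✗; end 21:15 >= 13:40? ✓; start 18:50 <= 16:25? ✗ → no.
K: end 18:55 < 09:35? ✗; end 18:55 >= 13:40? ✓; start 12:00 <= 16:25? ✓ → no.
L: end 23:00 < 09:35? ✗; end 23:00 >= 13:40? ✓; start 17:55 <= 16:25? ✗ → no.
N: end 10:30 < 09:35? ✗; end 10:30 >= 13:40? ✗; start 06:45 <= 16:25? ✓ → no.
P: end 14:30 < 09:35? ✗; end 14:30 >= 13:40? ✓; start 09:10 <= 16:25? ✓ → no.
U: end 11:40 < 09:35? ✗; end 11:40 >= 13:40? ✗; start 11:35 <= 16:25? ✓ → no.
Result: none.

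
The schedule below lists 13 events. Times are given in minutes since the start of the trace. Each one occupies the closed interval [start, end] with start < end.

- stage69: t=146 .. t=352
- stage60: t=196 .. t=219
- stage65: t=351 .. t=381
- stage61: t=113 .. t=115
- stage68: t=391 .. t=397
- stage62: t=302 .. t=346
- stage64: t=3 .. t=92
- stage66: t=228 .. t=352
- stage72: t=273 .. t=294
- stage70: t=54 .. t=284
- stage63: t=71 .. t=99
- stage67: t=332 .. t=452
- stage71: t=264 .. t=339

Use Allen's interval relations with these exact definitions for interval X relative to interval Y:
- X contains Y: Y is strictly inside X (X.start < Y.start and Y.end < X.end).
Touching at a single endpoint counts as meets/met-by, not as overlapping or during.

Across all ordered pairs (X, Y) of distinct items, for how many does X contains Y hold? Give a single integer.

Checking all 156 ordered pairs for relation 'contains'; matching pairs in alphabetical order:
(stage66, stage62): stage66 contains stage62 ✓
(stage66, stage71): stage66 contains stage71 ✓
(stage66, stage72): stage66 contains stage72 ✓
(stage67, stage65): stage67 contains stage65 ✓
(stage67, stage68): stage67 contains stage68 ✓
(stage69, stage60): stage69 contains stage60 ✓
(stage69, stage62): stage69 contains stage62 ✓
(stage69, stage71): stage69 contains stage71 ✓
(stage69, stage72): stage69 contains stage72 ✓
(stage70, stage60): stage70 contains stage60 ✓
(stage70, stage61): stage70 contains stage61 ✓
(stage70, stage63): stage70 contains stage63 ✓
(stage71, stage72): stage71 contains stage72 ✓
Count: 13.

13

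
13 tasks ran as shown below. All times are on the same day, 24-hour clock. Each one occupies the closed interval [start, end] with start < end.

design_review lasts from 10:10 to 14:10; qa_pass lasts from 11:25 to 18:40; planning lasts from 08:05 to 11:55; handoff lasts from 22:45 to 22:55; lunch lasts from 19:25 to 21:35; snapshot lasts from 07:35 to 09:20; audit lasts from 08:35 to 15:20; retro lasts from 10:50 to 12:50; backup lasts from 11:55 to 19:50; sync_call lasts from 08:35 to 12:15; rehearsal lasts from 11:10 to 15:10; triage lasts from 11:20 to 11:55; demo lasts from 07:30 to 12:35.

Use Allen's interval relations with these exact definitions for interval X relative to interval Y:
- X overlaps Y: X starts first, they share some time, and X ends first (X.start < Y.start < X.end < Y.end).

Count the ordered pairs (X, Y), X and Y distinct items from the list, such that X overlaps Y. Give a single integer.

Checking all 156 ordered pairs for relation 'overlaps'; matching pairs in alphabetical order:
(audit, backup): audit overlaps backup ✓
(audit, qa_pass): audit overlaps qa_pass ✓
(backup, lunch): backup overlaps lunch ✓
(demo, audit): demo overlaps audit ✓
(demo, backup): demo overlaps backup ✓
(demo, design_review): demo overlaps design_review ✓
(demo, qa_pass): demo overlaps qa_pass ✓
(demo, rehearsal): demo overlaps rehearsal ✓
(demo, retro): demo overlaps retro ✓
(design_review, backup): design_review overlaps backup ✓
(design_review, qa_pass): design_review overlaps qa_pass ✓
(design_review, rehearsal): design_review overlaps rehearsal ✓
(planning, audit): planning overlaps audit ✓
(planning, design_review): planning overlaps design_review ✓
(planning, qa_pass): planning overlaps qa_pass ✓
(planning, rehearsal): planning overlaps rehearsal ✓
(planning, retro): planning overlaps retro ✓
(planning, sync_call): planning overlaps sync_call ✓
(qa_pass, backup): qa_pass overlaps backup ✓
(rehearsal, backup): rehearsal overlaps backup ✓
(rehearsal, qa_pass): rehearsal overlaps qa_pass ✓
(retro, backup): retro overlaps backup ✓
(retro, qa_pass): retro overlaps qa_pass ✓
(retro, rehearsal): retro overlaps rehearsal ✓
... plus 9 further pairs not listed.
Count: 33.

33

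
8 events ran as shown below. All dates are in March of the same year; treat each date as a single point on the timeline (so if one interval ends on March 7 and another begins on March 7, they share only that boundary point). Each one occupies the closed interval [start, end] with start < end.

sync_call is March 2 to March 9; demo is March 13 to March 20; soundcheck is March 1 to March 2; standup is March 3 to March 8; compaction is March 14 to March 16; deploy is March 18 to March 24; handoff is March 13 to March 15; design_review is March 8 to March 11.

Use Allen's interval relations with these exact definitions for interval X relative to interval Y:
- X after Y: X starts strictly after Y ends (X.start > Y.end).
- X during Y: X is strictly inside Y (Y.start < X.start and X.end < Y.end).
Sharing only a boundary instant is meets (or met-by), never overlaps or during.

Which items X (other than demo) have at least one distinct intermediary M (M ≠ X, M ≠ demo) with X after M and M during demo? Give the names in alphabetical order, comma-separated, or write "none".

Target demo = [March 13, March 20].
Intermediaries M with M during demo: compaction.
Via compaction — items with X after compaction: deploy.
Union: deploy.

deploy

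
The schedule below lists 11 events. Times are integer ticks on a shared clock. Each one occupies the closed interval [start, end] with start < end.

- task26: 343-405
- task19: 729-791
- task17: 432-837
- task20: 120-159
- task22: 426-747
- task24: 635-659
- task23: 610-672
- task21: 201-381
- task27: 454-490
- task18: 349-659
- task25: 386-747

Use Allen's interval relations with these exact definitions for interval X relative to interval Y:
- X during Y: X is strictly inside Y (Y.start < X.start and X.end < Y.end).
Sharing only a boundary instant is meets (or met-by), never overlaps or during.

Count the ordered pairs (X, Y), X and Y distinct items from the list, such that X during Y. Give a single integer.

12

Checking all 110 ordered pairs for relation 'during'; matching pairs in alphabetical order:
(task19, task17): task19 during task17 ✓
(task23, task17): task23 during task17 ✓
(task23, task22): task23 during task22 ✓
(task23, task25): task23 during task25 ✓
(task24, task17): task24 during task17 ✓
(task24, task22): task24 during task22 ✓
(task24, task23): task24 during task23 ✓
(task24, task25): task24 during task25 ✓
(task27, task17): task27 during task17 ✓
(task27, task18): task27 during task18 ✓
(task27, task22): task27 during task22 ✓
(task27, task25): task27 during task25 ✓
Count: 12.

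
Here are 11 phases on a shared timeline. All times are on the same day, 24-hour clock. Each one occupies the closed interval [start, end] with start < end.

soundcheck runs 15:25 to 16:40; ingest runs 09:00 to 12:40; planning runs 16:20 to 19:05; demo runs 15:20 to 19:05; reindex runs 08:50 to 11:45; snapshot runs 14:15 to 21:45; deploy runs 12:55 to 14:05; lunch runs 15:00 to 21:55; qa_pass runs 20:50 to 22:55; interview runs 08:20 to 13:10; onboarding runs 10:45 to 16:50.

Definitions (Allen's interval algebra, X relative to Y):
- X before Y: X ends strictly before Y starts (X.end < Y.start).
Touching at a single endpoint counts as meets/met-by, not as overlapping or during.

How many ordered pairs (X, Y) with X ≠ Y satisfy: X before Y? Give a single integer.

30

Checking all 110 ordered pairs for relation 'before'; matching pairs in alphabetical order:
(demo, qa_pass): demo before qa_pass ✓
(deploy, demo): deploy before demo ✓
(deploy, lunch): deploy before lunch ✓
(deploy, planning): deploy before planning ✓
(deploy, qa_pass): deploy before qa_pass ✓
(deploy, snapshot): deploy before snapshot ✓
(deploy, soundcheck): deploy before soundcheck ✓
(ingest, demo): ingest before demo ✓
(ingest, deploy): ingest before deploy ✓
(ingest, lunch): ingest before lunch ✓
(ingest, planning): ingest before planning ✓
(ingest, qa_pass): ingest before qa_pass ✓
(ingest, snapshot): ingest before snapshot ✓
(ingest, soundcheck): ingest before soundcheck ✓
(interview, demo): interview before demo ✓
(interview, lunch): interview before lunch ✓
(interview, planning): interview before planning ✓
(interview, qa_pass): interview before qa_pass ✓
(interview, snapshot): interview before snapshot ✓
(interview, soundcheck): interview before soundcheck ✓
(onboarding, qa_pass): onboarding before qa_pass ✓
(planning, qa_pass): planning before qa_pass ✓
(reindex, demo): reindex before demo ✓
(reindex, deploy): reindex before deploy ✓
... plus 6 further pairs not listed.
Count: 30.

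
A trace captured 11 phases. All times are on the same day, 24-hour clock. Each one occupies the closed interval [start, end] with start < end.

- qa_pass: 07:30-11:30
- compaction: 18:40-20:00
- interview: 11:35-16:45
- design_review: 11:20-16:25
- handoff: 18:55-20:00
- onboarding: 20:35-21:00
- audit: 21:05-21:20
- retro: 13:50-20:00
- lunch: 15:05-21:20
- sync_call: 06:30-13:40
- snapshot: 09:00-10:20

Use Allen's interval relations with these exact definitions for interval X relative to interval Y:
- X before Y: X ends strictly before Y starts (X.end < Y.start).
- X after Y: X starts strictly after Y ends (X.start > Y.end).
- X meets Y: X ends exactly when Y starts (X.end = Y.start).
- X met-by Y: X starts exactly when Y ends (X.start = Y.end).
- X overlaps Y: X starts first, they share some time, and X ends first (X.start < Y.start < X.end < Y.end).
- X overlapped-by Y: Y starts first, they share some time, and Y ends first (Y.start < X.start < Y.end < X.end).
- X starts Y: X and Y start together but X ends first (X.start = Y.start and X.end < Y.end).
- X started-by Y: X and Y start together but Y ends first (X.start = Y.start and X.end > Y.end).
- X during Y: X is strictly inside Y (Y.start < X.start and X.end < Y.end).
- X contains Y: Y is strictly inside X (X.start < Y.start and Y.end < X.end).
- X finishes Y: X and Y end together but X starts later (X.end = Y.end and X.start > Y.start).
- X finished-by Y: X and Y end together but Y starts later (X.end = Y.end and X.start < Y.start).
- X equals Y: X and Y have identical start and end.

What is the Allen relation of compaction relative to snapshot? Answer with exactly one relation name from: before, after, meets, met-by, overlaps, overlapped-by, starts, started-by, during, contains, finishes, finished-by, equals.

compaction = [18:40, 20:00]; snapshot = [09:00, 10:20].
Compare endpoints: compaction.start > snapshot.start, compaction.start > snapshot.end, compaction.end > snapshot.start, compaction.end > snapshot.end.
That pattern is 'after'.

after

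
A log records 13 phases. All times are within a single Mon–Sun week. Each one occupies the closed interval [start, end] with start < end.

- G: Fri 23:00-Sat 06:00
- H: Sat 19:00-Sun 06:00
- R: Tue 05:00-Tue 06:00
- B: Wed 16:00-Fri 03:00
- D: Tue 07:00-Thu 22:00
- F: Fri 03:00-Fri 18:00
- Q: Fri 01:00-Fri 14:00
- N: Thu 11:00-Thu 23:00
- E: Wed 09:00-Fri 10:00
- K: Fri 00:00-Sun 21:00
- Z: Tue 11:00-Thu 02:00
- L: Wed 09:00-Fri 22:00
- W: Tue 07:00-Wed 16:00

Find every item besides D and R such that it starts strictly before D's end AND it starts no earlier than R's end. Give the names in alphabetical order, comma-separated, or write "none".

Conditions: its start is strictly before D's end (X.start < Thu 22:00) AND its start is no earlier than R's end (X.start >= Tue 06:00).
B: start Wed 16:00 < Thu 22:00? ✓; start Wed 16:00 >= Tue 06:00? ✓ → yes.
E: start Wed 09:00 < Thu 22:00? ✓; start Wed 09:00 >= Tue 06:00? ✓ → yes.
F: start Fri 03:00 < Thu 22:00? ✗; start Fri 03:00 >= Tue 06:00? ✓ → no.
G: start Fri 23:00 < Thu 22:00? ✗; start Fri 23:00 >= Tue 06:00? ✓ → no.
H: start Sat 19:00 < Thu 22:00? ✗; start Sat 19:00 >= Tue 06:00? ✓ → no.
K: start Fri 00:00 < Thu 22:00? ✗; start Fri 00:00 >= Tue 06:00? ✓ → no.
L: start Wed 09:00 < Thu 22:00? ✓; start Wed 09:00 >= Tue 06:00? ✓ → yes.
N: start Thu 11:00 < Thu 22:00? ✓; start Thu 11:00 >= Tue 06:00? ✓ → yes.
Q: start Fri 01:00 < Thu 22:00? ✗; start Fri 01:00 >= Tue 06:00? ✓ → no.
W: start Tue 07:00 < Thu 22:00? ✓; start Tue 07:00 >= Tue 06:00? ✓ → yes.
Z: start Tue 11:00 < Thu 22:00? ✓; start Tue 11:00 >= Tue 06:00? ✓ → yes.
Result: B, E, L, N, W, Z.

B, E, L, N, W, Z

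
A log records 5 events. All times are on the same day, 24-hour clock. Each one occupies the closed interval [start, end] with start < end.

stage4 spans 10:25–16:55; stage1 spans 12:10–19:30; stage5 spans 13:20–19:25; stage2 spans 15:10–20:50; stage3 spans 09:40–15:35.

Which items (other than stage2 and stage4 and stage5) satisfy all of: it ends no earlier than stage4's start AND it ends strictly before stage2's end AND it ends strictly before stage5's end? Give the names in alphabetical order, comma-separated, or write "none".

stage3

Conditions: its end is no earlier than stage4's start (X.end >= 10:25) AND its end is strictly before stage2's end (X.end < 20:50) AND its end is strictly before stage5's end (X.end < 19:25).
stage1: end 19:30 >= 10:25? ✓; end 19:30 < 20:50? ✓; end 19:30 < 19:25? ✗ → no.
stage3: end 15:35 >= 10:25? ✓; end 15:35 < 20:50? ✓; end 15:35 < 19:25? ✓ → yes.
Result: stage3.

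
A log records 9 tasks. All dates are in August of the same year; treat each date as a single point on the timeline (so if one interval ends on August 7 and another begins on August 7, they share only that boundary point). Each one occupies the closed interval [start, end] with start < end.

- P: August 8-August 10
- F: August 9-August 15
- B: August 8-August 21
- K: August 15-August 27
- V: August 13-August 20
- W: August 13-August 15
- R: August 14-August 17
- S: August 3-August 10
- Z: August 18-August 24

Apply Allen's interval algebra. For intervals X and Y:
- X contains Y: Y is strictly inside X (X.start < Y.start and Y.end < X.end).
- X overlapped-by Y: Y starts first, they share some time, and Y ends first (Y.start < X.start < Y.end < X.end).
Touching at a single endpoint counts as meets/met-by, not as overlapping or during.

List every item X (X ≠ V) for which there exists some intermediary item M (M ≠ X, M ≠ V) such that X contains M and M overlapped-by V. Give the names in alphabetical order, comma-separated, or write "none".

K

Target V = [August 13, August 20].
Intermediaries M with M overlapped-by V: K, Z.
Via K — items with X contains K: none.
Via Z — items with X contains Z: K.
Union: K.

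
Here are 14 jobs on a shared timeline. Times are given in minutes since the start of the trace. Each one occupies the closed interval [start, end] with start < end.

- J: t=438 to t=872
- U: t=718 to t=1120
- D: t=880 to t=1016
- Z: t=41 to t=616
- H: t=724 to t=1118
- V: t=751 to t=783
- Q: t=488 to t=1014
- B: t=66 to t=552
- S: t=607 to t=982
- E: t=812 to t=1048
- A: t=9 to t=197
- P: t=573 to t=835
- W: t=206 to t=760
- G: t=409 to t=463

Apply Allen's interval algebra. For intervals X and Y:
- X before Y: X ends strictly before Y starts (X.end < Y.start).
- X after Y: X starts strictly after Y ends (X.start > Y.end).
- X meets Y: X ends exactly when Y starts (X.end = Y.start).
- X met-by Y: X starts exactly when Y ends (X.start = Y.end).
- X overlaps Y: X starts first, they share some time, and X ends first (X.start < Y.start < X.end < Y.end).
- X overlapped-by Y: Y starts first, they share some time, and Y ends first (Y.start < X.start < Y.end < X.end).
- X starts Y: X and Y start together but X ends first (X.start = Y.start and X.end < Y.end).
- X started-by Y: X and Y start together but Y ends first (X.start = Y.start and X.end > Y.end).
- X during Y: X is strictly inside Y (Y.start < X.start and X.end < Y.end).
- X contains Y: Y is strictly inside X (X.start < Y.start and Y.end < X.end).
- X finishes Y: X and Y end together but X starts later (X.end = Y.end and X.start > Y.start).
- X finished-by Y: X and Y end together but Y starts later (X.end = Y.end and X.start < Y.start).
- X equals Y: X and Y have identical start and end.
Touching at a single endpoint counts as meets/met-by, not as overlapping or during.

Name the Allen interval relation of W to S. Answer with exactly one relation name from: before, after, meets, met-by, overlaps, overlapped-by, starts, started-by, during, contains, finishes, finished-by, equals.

W = [t=206, t=760]; S = [t=607, t=982].
Compare endpoints: W.start < S.start, W.start < S.end, W.end > S.start, W.end < S.end.
That pattern is 'overlaps'.

overlaps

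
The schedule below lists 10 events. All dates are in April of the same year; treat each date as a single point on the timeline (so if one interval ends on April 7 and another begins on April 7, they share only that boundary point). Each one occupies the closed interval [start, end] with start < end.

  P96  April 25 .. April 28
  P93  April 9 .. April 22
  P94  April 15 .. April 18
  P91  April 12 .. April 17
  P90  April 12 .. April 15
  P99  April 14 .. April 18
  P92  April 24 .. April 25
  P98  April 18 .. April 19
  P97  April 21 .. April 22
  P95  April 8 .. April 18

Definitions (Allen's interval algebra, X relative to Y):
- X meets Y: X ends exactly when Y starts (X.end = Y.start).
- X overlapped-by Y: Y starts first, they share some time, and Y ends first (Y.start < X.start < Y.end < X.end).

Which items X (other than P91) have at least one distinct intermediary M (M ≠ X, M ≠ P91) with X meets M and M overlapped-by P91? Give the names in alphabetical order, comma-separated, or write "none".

P90

Target P91 = [April 12, April 17].
Intermediaries M with M overlapped-by P91: P94, P99.
Via P94 — items with X meets P94: P90.
Via P99 — items with X meets P99: none.
Union: P90.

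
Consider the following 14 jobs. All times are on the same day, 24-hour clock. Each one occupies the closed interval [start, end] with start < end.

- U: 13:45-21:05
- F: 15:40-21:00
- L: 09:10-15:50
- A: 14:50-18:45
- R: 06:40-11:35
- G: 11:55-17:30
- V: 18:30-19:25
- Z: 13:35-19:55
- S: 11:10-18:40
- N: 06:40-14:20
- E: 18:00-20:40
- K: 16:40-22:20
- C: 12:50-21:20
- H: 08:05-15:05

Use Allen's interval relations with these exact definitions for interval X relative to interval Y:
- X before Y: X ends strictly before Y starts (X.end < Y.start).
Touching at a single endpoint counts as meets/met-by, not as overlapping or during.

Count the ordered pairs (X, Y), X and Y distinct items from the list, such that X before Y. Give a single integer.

23

Checking all 182 ordered pairs for relation 'before'; matching pairs in alphabetical order:
(G, E): G before E ✓
(G, V): G before V ✓
(H, E): H before E ✓
(H, F): H before F ✓
(H, K): H before K ✓
(H, V): H before V ✓
(L, E): L before E ✓
(L, K): L before K ✓
(L, V): L before V ✓
(N, A): N before A ✓
(N, E): N before E ✓
(N, F): N before F ✓
(N, K): N before K ✓
(N, V): N before V ✓
(R, A): R before A ✓
(R, C): R before C ✓
(R, E): R before E ✓
(R, F): R before F ✓
(R, G): R before G ✓
(R, K): R before K ✓
(R, U): R before U ✓
(R, V): R before V ✓
(R, Z): R before Z ✓
Count: 23.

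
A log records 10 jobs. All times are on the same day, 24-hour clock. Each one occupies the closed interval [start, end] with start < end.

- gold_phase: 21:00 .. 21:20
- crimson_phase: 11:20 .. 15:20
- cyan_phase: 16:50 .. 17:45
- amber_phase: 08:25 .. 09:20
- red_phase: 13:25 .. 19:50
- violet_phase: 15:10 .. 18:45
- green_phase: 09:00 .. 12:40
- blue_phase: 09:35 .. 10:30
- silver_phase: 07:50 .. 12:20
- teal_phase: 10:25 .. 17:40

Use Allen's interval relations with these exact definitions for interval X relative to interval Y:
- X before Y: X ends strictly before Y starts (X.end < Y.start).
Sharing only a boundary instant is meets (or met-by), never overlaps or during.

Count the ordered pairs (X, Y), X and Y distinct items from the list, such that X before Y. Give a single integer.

26

Checking all 90 ordered pairs for relation 'before'; matching pairs in alphabetical order:
(amber_phase, blue_phase): amber_phase before blue_phase ✓
(amber_phase, crimson_phase): amber_phase before crimson_phase ✓
(amber_phase, cyan_phase): amber_phase before cyan_phase ✓
(amber_phase, gold_phase): amber_phase before gold_phase ✓
(amber_phase, red_phase): amber_phase before red_phase ✓
(amber_phase, teal_phase): amber_phase before teal_phase ✓
(amber_phase, violet_phase): amber_phase before violet_phase ✓
(blue_phase, crimson_phase): blue_phase before crimson_phase ✓
(blue_phase, cyan_phase): blue_phase before cyan_phase ✓
(blue_phase, gold_phase): blue_phase before gold_phase ✓
(blue_phase, red_phase): blue_phase before red_phase ✓
(blue_phase, violet_phase): blue_phase before violet_phase ✓
(crimson_phase, cyan_phase): crimson_phase before cyan_phase ✓
(crimson_phase, gold_phase): crimson_phase before gold_phase ✓
(cyan_phase, gold_phase): cyan_phase before gold_phase ✓
(green_phase, cyan_phase): green_phase before cyan_phase ✓
(green_phase, gold_phase): green_phase before gold_phase ✓
(green_phase, red_phase): green_phase before red_phase ✓
(green_phase, violet_phase): green_phase before violet_phase ✓
(red_phase, gold_phase): red_phase before gold_phase ✓
(silver_phase, cyan_phase): silver_phase before cyan_phase ✓
(silver_phase, gold_phase): silver_phase before gold_phase ✓
(silver_phase, red_phase): silver_phase before red_phase ✓
(silver_phase, violet_phase): silver_phase before violet_phase ✓
... plus 2 further pairs not listed.
Count: 26.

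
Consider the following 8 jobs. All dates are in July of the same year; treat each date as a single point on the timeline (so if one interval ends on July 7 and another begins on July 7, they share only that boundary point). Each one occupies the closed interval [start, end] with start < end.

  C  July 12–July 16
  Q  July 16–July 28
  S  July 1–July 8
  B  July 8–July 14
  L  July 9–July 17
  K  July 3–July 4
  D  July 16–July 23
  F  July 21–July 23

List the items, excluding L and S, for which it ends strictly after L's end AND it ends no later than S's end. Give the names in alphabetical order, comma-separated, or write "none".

Conditions: its end is strictly after L's end (X.end > July 17) AND its end is no later than S's end (X.end <= July 8).
B: end July 14 > July 17? ✗; end July 14 <= July 8? ✗ → no.
C: end July 16 > July 17? ✗; end July 16 <= July 8? ✗ → no.
D: end July 23 > July 17? ✓; end July 23 <= July 8? ✗ → no.
F: end July 23 > July 17? ✓; end July 23 <= July 8? ✗ → no.
K: end July 4 > July 17? ✗; end July 4 <= July 8? ✓ → no.
Q: end July 28 > July 17? ✓; end July 28 <= July 8? ✗ → no.
Result: none.

none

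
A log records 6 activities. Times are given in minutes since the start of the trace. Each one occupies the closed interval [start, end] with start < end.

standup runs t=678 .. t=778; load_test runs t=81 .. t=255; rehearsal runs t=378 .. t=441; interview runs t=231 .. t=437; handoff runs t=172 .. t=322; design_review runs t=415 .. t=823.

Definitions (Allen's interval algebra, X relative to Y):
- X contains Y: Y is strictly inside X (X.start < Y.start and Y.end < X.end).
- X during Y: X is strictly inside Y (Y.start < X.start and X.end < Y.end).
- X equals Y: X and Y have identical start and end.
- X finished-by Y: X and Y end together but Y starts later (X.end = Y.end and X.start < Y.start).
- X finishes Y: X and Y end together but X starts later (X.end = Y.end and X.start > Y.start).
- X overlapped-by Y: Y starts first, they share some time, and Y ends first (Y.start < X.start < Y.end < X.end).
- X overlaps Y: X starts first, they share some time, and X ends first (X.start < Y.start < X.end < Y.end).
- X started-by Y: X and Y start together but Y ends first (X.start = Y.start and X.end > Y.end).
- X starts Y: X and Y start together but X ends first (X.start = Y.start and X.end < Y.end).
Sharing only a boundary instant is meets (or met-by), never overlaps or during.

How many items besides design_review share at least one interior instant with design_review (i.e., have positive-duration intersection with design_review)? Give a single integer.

3

Target design_review = [t=415, t=823].
handoff [t=172, t=322] → before → no.
interview [t=231, t=437] → overlaps → counts.
load_test [t=81, t=255] → before → no.
rehearsal [t=378, t=441] → overlaps → counts.
standup [t=678, t=778] → during → counts.
Total: 3.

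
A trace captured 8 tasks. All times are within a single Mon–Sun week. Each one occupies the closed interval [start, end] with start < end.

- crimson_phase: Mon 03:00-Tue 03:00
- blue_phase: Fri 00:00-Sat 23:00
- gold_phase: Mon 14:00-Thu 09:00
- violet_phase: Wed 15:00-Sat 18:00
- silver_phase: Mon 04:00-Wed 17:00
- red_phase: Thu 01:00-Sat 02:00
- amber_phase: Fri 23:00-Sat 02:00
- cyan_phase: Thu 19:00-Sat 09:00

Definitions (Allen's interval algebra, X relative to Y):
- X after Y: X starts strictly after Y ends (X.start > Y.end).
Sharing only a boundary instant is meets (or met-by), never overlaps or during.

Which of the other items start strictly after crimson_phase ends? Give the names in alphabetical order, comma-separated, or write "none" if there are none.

Target crimson_phase = [Mon 03:00, Tue 03:00].
amber_phase [Fri 23:00, Sat 02:00] → after → yes.
blue_phase [Fri 00:00, Sat 23:00] → after → yes.
cyan_phase [Thu 19:00, Sat 09:00] → after → yes.
gold_phase [Mon 14:00, Thu 09:00] → overlapped-by → no.
red_phase [Thu 01:00, Sat 02:00] → after → yes.
silver_phase [Mon 04:00, Wed 17:00] → overlapped-by → no.
violet_phase [Wed 15:00, Sat 18:00] → after → yes.
Result: amber_phase, blue_phase, cyan_phase, red_phase, violet_phase.

amber_phase, blue_phase, cyan_phase, red_phase, violet_phase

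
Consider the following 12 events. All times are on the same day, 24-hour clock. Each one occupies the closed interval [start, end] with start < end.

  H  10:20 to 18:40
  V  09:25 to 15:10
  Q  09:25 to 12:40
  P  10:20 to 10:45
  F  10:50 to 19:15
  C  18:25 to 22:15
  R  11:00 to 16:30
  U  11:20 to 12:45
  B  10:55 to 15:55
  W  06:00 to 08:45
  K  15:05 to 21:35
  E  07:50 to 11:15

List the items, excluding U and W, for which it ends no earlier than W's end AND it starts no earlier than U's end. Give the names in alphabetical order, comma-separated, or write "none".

Conditions: its end is no earlier than W's end (X.end >= 08:45) AND its start is no earlier than U's end (X.start >= 12:45).
B: end 15:55 >= 08:45? ✓; start 10:55 >= 12:45? ✗ → no.
C: end 22:15 >= 08:45? ✓; start 18:25 >= 12:45? ✓ → yes.
E: end 11:15 >= 08:45? ✓; start 07:50 >= 12:45? ✗ → no.
F: end 19:15 >= 08:45? ✓; start 10:50 >= 12:45? ✗ → no.
H: end 18:40 >= 08:45? ✓; start 10:20 >= 12:45? ✗ → no.
K: end 21:35 >= 08:45? ✓; start 15:05 >= 12:45? ✓ → yes.
P: end 10:45 >= 08:45? ✓; start 10:20 >= 12:45? ✗ → no.
Q: end 12:40 >= 08:45? ✓; start 09:25 >= 12:45? ✗ → no.
R: end 16:30 >= 08:45? ✓; start 11:00 >= 12:45? ✗ → no.
V: end 15:10 >= 08:45? ✓; start 09:25 >= 12:45? ✗ → no.
Result: C, K.

C, K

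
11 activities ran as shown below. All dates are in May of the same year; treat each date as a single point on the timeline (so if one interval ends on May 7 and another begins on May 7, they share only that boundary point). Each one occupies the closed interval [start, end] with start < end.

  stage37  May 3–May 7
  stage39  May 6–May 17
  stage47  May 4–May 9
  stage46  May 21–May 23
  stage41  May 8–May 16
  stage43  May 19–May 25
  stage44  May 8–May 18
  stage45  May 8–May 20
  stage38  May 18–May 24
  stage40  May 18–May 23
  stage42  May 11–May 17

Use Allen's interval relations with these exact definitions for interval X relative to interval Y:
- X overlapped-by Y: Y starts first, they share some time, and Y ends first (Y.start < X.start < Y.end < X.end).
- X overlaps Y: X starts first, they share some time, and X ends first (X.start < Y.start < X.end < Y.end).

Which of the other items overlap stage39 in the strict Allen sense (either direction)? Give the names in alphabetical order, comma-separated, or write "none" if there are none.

Target stage39 = [May 6, May 17].
stage37 [May 3, May 7] → overlaps → yes.
stage38 [May 18, May 24] → after → no.
stage40 [May 18, May 23] → after → no.
stage41 [May 8, May 16] → during → no.
stage42 [May 11, May 17] → finishes → no.
stage43 [May 19, May 25] → after → no.
stage44 [May 8, May 18] → overlapped-by → yes.
stage45 [May 8, May 20] → overlapped-by → yes.
stage46 [May 21, May 23] → after → no.
stage47 [May 4, May 9] → overlaps → yes.
Result: stage37, stage44, stage45, stage47.

stage37, stage44, stage45, stage47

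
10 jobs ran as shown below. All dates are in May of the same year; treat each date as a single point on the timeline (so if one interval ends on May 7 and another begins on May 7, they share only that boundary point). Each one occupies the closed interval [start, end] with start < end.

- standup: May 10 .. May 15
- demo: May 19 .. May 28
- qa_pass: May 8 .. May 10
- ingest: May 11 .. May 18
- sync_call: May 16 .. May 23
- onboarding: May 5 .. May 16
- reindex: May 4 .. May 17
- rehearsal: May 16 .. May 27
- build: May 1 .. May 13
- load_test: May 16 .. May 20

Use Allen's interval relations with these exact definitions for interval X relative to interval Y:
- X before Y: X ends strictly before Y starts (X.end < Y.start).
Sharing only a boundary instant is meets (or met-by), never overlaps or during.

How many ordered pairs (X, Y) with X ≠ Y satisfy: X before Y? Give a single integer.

16

Checking all 90 ordered pairs for relation 'before'; matching pairs in alphabetical order:
(build, demo): build before demo ✓
(build, load_test): build before load_test ✓
(build, rehearsal): build before rehearsal ✓
(build, sync_call): build before sync_call ✓
(ingest, demo): ingest before demo ✓
(onboarding, demo): onboarding before demo ✓
(qa_pass, demo): qa_pass before demo ✓
(qa_pass, ingest): qa_pass before ingest ✓
(qa_pass, load_test): qa_pass before load_test ✓
(qa_pass, rehearsal): qa_pass before rehearsal ✓
(qa_pass, sync_call): qa_pass before sync_call ✓
(reindex, demo): reindex before demo ✓
(standup, demo): standup before demo ✓
(standup, load_test): standup before load_test ✓
(standup, rehearsal): standup before rehearsal ✓
(standup, sync_call): standup before sync_call ✓
Count: 16.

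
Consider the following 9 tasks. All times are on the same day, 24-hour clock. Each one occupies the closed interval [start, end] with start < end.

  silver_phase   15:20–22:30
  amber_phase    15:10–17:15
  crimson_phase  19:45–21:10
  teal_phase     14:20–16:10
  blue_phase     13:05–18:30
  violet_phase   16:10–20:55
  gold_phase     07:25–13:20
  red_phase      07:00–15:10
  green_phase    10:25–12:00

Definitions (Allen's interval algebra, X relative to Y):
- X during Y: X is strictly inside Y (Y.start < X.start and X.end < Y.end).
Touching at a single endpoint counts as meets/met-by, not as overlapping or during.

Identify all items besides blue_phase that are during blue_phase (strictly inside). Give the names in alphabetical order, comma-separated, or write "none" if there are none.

amber_phase, teal_phase

Target blue_phase = [13:05, 18:30].
amber_phase [15:10, 17:15] → during → yes.
crimson_phase [19:45, 21:10] → after → no.
gold_phase [07:25, 13:20] → overlaps → no.
green_phase [10:25, 12:00] → before → no.
red_phase [07:00, 15:10] → overlaps → no.
silver_phase [15:20, 22:30] → overlapped-by → no.
teal_phase [14:20, 16:10] → during → yes.
violet_phase [16:10, 20:55] → overlapped-by → no.
Result: amber_phase, teal_phase.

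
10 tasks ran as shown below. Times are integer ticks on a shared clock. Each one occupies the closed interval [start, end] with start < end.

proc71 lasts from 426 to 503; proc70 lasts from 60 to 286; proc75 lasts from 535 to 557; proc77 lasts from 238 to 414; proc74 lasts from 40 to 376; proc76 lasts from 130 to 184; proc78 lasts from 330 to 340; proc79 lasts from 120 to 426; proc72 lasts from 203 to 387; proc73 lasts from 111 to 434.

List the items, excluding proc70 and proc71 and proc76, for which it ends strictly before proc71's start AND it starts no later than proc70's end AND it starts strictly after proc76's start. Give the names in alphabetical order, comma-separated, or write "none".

Conditions: its end is strictly before proc71's start (X.end < 426) AND its start is no later than proc70's end (X.start <= 286) AND its start is strictly after proc76's start (X.start > 130).
proc72: end 387 < 426? ✓; start 203 <= 286? ✓; start 203 > 130? ✓ → yes.
proc73: end 434 < 426? ✗; start 111 <= 286? ✓; start 111 > 130? ✗ → no.
proc74: end 376 < 426? ✓; start 40 <= 286? ✓; start 40 > 130? ✗ → no.
proc75: end 557 < 426? ✗; start 535 <= 286? ✗; start 535 > 130? ✓ → no.
proc77: end 414 < 426? ✓; start 238 <= 286? ✓; start 238 > 130? ✓ → yes.
proc78: end 340 < 426? ✓; start 330 <= 286? ✗; start 330 > 130? ✓ → no.
proc79: end 426 < 426? ✗; start 120 <= 286? ✓; start 120 > 130? ✗ → no.
Result: proc72, proc77.

proc72, proc77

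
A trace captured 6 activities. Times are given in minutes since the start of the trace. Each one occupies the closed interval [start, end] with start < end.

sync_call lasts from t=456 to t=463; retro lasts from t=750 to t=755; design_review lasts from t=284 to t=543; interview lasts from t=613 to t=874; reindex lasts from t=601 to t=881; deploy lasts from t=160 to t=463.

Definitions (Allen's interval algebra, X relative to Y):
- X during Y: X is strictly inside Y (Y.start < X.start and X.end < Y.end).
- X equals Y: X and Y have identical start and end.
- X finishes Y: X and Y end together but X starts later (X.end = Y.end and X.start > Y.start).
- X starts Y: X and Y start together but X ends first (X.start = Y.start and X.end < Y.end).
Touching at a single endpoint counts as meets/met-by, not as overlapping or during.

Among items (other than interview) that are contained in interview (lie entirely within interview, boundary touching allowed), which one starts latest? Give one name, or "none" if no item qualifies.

Target interview = [t=613, t=874].
deploy [t=160, t=463] → before → excluded.
design_review [t=284, t=543] → before → excluded.
reindex [t=601, t=881] → contains → excluded.
retro [t=750, t=755] → during → candidate.
sync_call [t=456, t=463] → before → excluded.
Among candidates, latest start is t=750 → retro.

retro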